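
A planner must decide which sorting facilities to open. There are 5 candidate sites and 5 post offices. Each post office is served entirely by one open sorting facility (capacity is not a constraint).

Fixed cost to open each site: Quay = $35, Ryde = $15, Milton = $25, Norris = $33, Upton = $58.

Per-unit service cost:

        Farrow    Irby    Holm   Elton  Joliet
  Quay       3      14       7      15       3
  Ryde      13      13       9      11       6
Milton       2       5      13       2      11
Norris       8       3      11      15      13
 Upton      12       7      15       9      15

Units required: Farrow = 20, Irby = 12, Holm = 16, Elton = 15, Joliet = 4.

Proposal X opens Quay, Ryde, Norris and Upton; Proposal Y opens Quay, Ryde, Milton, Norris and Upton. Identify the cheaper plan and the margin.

Proposal Y is cheaper by 100.

Proposal X: {Quay, Ryde, Norris, Upton}: Farrow→Quay 3·20=60, Irby→Norris 3·12=36, Holm→Quay 7·16=112, Elton→Upton 9·15=135, Joliet→Quay 3·4=12. Service 355; fixed 141; total 496.
Proposal Y: {Quay, Ryde, Milton, Norris, Upton}: Farrow→Milton 2·20=40, Irby→Norris 3·12=36, Holm→Quay 7·16=112, Elton→Milton 2·15=30, Joliet→Quay 3·4=12. Service 230; fixed 166; total 396.
Difference: |496 − 396| = 100.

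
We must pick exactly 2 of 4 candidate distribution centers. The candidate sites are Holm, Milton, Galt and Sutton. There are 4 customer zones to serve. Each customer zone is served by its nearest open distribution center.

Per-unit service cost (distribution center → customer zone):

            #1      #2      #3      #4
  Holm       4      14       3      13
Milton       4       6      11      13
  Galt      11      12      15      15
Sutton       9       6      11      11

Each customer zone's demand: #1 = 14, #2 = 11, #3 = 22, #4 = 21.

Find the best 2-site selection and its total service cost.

Choose Holm and Sutton; total service cost 419.

With exactly 2 open, each customer zone uses its cheapest among the chosen.
{Holm, Sutton}: #1→Holm 4·14=56, #2→Sutton 6·11=66, #3→Holm 3·22=66, #4→Sutton 11·21=231. Service cost 419.
{Holm, Milton}: service cost 461
{Holm, Galt}: service cost 527
Among all 6 size-2 choices, {Holm, Sutton} is lowest.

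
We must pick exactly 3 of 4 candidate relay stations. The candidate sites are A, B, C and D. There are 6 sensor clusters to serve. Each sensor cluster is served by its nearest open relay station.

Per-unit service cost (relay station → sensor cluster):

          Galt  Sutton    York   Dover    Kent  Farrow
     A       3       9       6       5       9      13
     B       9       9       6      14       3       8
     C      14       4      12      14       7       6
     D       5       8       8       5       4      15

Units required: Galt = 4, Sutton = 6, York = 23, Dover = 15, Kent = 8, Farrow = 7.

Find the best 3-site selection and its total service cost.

With exactly 3 open, each sensor cluster uses its cheapest among the chosen.
{A, B, C}: Galt→A 3·4=12, Sutton→C 4·6=24, York→A 6·23=138, Dover→A 5·15=75, Kent→B 3·8=24, Farrow→C 6·7=42. Service cost 315.
{A, C, D}: service cost 323
{B, C, D}: service cost 323
Among all 4 size-3 choices, {A, B, C} is lowest.

Choose A, B and C; total service cost 315.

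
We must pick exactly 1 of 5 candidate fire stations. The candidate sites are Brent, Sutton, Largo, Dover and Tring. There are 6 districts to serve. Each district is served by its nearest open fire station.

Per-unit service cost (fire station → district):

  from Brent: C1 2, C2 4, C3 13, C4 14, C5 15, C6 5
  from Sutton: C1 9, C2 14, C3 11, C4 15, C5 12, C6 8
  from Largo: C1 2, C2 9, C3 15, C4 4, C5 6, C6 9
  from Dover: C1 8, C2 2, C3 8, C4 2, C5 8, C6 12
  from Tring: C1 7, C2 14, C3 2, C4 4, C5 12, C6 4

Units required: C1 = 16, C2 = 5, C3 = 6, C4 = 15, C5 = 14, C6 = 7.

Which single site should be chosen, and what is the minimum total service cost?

Choose Largo only; total service cost 374.

With exactly 1 open, each district uses its cheapest among the chosen.
{Largo}: C1→Largo 2·16=32, C2→Largo 9·5=45, C3→Largo 15·6=90, C4→Largo 4·15=60, C5→Largo 6·14=84, C6→Largo 9·7=63. Service cost 374.
{Dover}: service cost 412
{Tring}: service cost 450
Among all 5 size-1 choices, {Largo} is lowest.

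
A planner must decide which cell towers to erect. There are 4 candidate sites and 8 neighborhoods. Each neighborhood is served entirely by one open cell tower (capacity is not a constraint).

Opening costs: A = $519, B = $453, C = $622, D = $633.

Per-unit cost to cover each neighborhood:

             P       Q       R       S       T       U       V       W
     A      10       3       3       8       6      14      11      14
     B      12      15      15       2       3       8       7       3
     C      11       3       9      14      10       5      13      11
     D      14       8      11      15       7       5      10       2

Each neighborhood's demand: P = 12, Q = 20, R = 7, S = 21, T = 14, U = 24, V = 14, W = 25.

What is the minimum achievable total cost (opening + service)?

For any fixed open set, each neighborhood goes to its cheapest open site; total = fixed + service.
{B}: P→B 12·12=144, Q→B 15·20=300, R→B 15·7=105, S→B 2·21=42, T→B 3·14=42, U→B 8·24=192, V→B 7·14=98, W→B 3·25=75. Service 998; fixed 453; total 1451.
{A, B}: service 650 + fixed 972 = 1622
{B, C}: service 632 + fixed 1075 = 1707
{A, B, C, D}: service 553 + fixed 2227 = 2780
(All 15 nonempty subsets were checked; B only is lowest.)

Minimum total cost: 1451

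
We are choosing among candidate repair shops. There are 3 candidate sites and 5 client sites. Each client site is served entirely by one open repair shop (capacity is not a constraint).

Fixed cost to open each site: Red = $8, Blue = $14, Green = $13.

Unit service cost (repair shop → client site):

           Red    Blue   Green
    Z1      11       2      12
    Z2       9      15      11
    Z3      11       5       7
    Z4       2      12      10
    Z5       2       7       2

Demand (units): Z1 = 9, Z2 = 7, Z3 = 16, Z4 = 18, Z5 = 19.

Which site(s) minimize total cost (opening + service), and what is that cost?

Open Red and Blue; minimum total cost 257.

For any fixed open set, each client site goes to its cheapest open site; total = fixed + service.
{Red, Blue}: Z1→Blue 2·9=18, Z2→Red 9·7=63, Z3→Blue 5·16=80, Z4→Red 2·18=36, Z5→Red 2·19=38. Service 235; fixed 22; total 257.
{Red, Blue, Green}: Z1→Blue 2·9=18, Z2→Red 9·7=63, Z3→Blue 5·16=80, Z4→Red 2·18=36, Z5→Red 2·19=38. Service 235; fixed 35; total 270.
{Red, Green}: service 348 + fixed 21 = 369
{Red}: service 412 + fixed 8 = 420
(All 7 nonempty subsets were checked; Red and Blue is lowest.)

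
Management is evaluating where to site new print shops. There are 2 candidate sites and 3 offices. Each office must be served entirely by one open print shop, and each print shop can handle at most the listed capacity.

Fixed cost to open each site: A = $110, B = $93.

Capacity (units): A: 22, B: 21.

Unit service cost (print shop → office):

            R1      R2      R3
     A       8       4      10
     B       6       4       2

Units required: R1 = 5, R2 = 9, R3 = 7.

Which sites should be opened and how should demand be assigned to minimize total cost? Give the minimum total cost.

Open {B}: R1→B 6·5=30, R2→B 4·9=36, R3→B 2·7=14.
Loads: B carries 21/21. Service 80; fixed 93; total 173.
Next best feasible plan costs 256.

Minimum total cost: 173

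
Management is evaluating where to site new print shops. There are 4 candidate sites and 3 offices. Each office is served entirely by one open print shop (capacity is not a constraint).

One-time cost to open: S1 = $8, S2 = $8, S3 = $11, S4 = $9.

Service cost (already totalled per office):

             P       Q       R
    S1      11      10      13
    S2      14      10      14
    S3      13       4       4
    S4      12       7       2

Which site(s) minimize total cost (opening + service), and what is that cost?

For any fixed open set, each office goes to its cheapest open site; total = fixed + service.
{S4}: P→S4 12, Q→S4 7, R→S4 2. Service 21; fixed 9; total 30.
{S3}: service 21 + fixed 11 = 32
{S1, S4}: service 20 + fixed 17 = 37
{S1, S2, S3, S4}: P→S1 11, Q→S3 4, R→S4 2. Service 17; fixed 36; total 53.
No other subset beats 30.

Open S4 only; minimum total cost 30.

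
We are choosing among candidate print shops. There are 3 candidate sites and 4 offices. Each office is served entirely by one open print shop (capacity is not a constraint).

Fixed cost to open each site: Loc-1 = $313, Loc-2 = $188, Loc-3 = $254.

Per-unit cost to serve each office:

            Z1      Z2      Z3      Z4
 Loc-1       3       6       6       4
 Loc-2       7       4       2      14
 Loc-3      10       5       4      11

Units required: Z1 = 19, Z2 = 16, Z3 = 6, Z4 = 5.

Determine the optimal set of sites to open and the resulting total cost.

Open Loc-2 only; minimum total cost 467.

For any fixed open set, each office goes to its cheapest open site; total = fixed + service.
{Loc-2}: Z1→Loc-2 7·19=133, Z2→Loc-2 4·16=64, Z3→Loc-2 2·6=12, Z4→Loc-2 14·5=70. Service 279; fixed 188; total 467.
{Loc-1}: Z1→Loc-1 3·19=57, Z2→Loc-1 6·16=96, Z3→Loc-1 6·6=36, Z4→Loc-1 4·5=20. Service 209; fixed 313; total 522.
{Loc-3}: service 349 + fixed 254 = 603
{Loc-1, Loc-2, Loc-3}: Z1→Loc-1 3·19=57, Z2→Loc-2 4·16=64, Z3→Loc-2 2·6=12, Z4→Loc-1 4·5=20. Service 153; fixed 755; total 908.
(All 7 nonempty subsets were checked; Loc-2 only is lowest.)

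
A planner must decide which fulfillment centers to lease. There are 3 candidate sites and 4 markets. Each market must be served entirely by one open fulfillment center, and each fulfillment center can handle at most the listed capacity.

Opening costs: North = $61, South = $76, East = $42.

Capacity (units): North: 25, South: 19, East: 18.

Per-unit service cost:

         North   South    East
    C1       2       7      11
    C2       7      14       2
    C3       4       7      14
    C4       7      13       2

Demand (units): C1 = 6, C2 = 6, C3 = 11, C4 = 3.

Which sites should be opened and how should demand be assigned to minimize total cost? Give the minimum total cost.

Minimum total cost: 177

Open {North, East}: C1→North 2·6=12, C2→East 2·6=12, C3→North 4·11=44, C4→East 2·3=6.
Loads: North carries 17/25, East carries 9/18. Service 74; fixed 103; total 177.
Next best feasible plan costs 192.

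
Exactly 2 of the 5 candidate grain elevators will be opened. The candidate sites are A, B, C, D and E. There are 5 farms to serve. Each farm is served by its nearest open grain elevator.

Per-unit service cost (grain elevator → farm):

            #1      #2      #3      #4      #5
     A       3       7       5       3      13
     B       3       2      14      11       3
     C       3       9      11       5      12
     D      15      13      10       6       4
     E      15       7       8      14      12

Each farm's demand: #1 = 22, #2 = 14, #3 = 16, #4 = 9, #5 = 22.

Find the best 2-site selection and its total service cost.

With exactly 2 open, each farm uses its cheapest among the chosen.
{A, B}: #1→A 3·22=66, #2→B 2·14=28, #3→A 5·16=80, #4→A 3·9=27, #5→B 3·22=66. Service cost 267.
{A, D}: service cost 359
{B, D}: service cost 374
Among all 10 size-2 choices, {A, B} is lowest.

Choose A and B; total service cost 267.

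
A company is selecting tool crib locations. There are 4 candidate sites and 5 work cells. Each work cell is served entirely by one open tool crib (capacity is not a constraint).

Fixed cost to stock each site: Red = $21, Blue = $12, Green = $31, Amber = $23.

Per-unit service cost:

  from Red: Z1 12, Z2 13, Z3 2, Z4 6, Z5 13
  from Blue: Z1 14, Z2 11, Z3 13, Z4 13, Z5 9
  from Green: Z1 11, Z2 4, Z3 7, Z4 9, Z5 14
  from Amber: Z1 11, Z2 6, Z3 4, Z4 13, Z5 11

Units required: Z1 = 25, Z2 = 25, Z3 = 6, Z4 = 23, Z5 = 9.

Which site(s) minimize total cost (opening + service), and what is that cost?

Open Red, Blue and Green; minimum total cost 670.

For any fixed open set, each work cell goes to its cheapest open site; total = fixed + service.
{Red, Blue, Green}: Z1→Green 11·25=275, Z2→Green 4·25=100, Z3→Red 2·6=12, Z4→Red 6·23=138, Z5→Blue 9·9=81. Service 606; fixed 64; total 670.
{Red, Blue, Green, Amber}: service 606 + fixed 87 = 693
{Red, Green}: Z1→Green 11·25=275, Z2→Green 4·25=100, Z3→Red 2·6=12, Z4→Red 6·23=138, Z5→Red 13·9=117. Service 642; fixed 52; total 694.
{Blue}: service 1083 + fixed 12 = 1095
(All 15 nonempty subsets were checked; Red, Blue and Green is lowest.)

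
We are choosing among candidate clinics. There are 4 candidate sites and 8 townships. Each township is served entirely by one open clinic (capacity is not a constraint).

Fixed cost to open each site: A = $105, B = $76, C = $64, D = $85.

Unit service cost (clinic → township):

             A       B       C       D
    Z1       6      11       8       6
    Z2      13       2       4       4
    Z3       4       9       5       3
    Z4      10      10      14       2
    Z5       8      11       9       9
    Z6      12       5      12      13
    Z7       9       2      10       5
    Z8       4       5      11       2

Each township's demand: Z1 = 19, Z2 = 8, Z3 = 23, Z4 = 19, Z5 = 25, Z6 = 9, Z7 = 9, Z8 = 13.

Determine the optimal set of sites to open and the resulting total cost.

For any fixed open set, each township goes to its cheapest open site; total = fixed + service.
{B, D}: Z1→D 6·19=114, Z2→B 2·8=16, Z3→D 3·23=69, Z4→D 2·19=38, Z5→D 9·25=225, Z6→B 5·9=45, Z7→B 2·9=18, Z8→D 2·13=26. Service 551; fixed 161; total 712.
{D}: service 666 + fixed 85 = 751
{B, C, D}: service 551 + fixed 225 = 776
{A, B, C, D}: service 526 + fixed 330 = 856
(All 15 nonempty subsets were checked; B and D is lowest.)

Open B and D; minimum total cost 712.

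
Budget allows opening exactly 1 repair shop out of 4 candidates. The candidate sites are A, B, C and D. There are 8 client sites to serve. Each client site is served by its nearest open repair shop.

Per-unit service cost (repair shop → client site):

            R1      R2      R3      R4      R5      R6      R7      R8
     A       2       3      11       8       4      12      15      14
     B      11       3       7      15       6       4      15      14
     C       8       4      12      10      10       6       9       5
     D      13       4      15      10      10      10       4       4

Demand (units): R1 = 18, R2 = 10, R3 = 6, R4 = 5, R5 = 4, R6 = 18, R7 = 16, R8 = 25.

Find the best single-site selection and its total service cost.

With exactly 1 open, each client site uses its cheapest among the chosen.
{C}: R1→C 8·18=144, R2→C 4·10=40, R3→C 12·6=72, R4→C 10·5=50, R5→C 10·4=40, R6→C 6·18=108, R7→C 9·16=144, R8→C 5·25=125. Service cost 723.
{D}: service cost 798
{A}: service cost 994
Among all 4 size-1 choices, {C} is lowest.

Choose C only; total service cost 723.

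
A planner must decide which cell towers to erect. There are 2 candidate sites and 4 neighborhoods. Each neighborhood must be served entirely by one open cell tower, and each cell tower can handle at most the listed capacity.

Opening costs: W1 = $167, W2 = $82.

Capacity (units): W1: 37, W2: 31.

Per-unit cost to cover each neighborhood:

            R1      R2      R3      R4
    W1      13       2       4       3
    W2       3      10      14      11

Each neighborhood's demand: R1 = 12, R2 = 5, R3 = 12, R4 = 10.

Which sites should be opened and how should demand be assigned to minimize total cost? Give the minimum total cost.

Minimum total cost: 373

Open {W1, W2}: R1→W2 3·12=36, R2→W1 2·5=10, R3→W1 4·12=48, R4→W1 3·10=30.
Loads: W1 carries 27/37, W2 carries 12/31. Service 124; fixed 249; total 373.
Next best feasible plan costs 413.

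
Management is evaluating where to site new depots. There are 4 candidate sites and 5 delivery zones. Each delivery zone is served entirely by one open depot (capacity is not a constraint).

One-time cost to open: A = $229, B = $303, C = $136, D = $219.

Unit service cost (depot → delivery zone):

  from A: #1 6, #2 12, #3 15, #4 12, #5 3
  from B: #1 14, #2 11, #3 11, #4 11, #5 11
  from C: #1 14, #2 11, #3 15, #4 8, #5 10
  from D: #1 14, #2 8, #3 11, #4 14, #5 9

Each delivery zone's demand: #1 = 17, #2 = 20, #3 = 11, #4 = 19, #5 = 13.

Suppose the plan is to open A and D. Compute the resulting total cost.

Total cost: 1098

Each delivery zone is assigned to its cheapest site among the open ones.
{A, D}: #1→A 6·17=102, #2→D 8·20=160, #3→D 11·11=121, #4→A 12·19=228, #5→A 3·13=39. Service 650; fixed 448; total 1098.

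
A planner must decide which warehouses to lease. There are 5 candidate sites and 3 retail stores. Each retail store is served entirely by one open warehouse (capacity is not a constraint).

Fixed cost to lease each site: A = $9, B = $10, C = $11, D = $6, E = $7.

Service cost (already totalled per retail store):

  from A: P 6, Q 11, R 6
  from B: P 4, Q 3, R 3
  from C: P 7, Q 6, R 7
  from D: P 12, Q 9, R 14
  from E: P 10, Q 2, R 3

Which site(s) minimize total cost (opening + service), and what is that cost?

Open B only; minimum total cost 20.

For any fixed open set, each retail store goes to its cheapest open site; total = fixed + service.
{B}: P→B 4, Q→B 3, R→B 3. Service 10; fixed 10; total 20.
{E}: service 15 + fixed 7 = 22
{B, D}: service 10 + fixed 16 = 26
{A, B, C, D, E}: P→B 4, Q→E 2, R→B 3. Service 9; fixed 43; total 52.
No other subset beats 20.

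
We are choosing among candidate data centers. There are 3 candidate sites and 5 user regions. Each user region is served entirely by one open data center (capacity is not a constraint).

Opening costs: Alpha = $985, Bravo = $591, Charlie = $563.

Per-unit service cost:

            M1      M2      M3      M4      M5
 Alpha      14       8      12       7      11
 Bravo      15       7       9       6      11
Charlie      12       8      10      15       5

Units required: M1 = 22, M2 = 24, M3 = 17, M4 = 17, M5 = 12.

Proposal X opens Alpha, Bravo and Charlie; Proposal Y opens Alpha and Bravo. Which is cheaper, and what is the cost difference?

Proposal X: {Alpha, Bravo, Charlie}: M1→Charlie 12·22=264, M2→Bravo 7·24=168, M3→Bravo 9·17=153, M4→Bravo 6·17=102, M5→Charlie 5·12=60. Service 747; fixed 2139; total 2886.
Proposal Y: {Alpha, Bravo}: M1→Alpha 14·22=308, M2→Bravo 7·24=168, M3→Bravo 9·17=153, M4→Bravo 6·17=102, M5→Alpha 11·12=132. Service 863; fixed 1576; total 2439.
Difference: |2886 − 2439| = 447.

Proposal Y is cheaper by 447.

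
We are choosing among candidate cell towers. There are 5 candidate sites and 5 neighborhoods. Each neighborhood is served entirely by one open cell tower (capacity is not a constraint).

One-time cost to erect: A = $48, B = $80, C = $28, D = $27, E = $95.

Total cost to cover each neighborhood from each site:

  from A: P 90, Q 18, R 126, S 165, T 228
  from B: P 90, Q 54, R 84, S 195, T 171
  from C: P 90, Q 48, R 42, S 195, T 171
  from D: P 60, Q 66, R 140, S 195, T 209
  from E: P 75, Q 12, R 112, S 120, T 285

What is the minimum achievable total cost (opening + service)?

Minimum total cost: 543

For any fixed open set, each neighborhood goes to its cheapest open site; total = fixed + service.
{C, E}: P→E 75, Q→E 12, R→C 42, S→E 120, T→C 171. Service 420; fixed 123; total 543.
{C, D, E}: P→D 60, Q→E 12, R→C 42, S→E 120, T→C 171. Service 405; fixed 150; total 555.
{A, C, D}: service 456 + fixed 103 = 559
{A, B, C, D, E}: service 405 + fixed 278 = 683
No other subset beats 543.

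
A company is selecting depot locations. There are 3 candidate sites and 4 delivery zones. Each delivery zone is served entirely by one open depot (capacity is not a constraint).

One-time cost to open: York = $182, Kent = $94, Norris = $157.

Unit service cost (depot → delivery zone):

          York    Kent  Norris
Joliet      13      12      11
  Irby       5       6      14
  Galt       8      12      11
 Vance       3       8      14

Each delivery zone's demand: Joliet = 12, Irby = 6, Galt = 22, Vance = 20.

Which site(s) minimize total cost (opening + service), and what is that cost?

For any fixed open set, each delivery zone goes to its cheapest open site; total = fixed + service.
{York}: Joliet→York 13·12=156, Irby→York 5·6=30, Galt→York 8·22=176, Vance→York 3·20=60. Service 422; fixed 182; total 604.
{York, Kent}: Joliet→Kent 12·12=144, Irby→York 5·6=30, Galt→York 8·22=176, Vance→York 3·20=60. Service 410; fixed 276; total 686.
{Kent}: Joliet→Kent 12·12=144, Irby→Kent 6·6=36, Galt→Kent 12·22=264, Vance→Kent 8·20=160. Service 604; fixed 94; total 698.
{York, Kent, Norris}: Joliet→Norris 11·12=132, Irby→York 5·6=30, Galt→York 8·22=176, Vance→York 3·20=60. Service 398; fixed 433; total 831.
(All 7 nonempty subsets were checked; York only is lowest.)

Open York only; minimum total cost 604.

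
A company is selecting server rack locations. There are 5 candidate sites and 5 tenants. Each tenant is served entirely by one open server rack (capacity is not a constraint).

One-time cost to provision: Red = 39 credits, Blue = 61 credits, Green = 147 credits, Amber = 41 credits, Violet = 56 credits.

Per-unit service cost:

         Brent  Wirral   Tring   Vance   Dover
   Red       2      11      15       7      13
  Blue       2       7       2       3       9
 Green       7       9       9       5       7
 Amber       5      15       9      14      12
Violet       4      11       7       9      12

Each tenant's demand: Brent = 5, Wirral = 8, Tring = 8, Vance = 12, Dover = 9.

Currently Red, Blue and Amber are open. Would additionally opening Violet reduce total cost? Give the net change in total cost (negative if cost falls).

Current service cost with {Red, Blue, Amber}: 199.
Adding Violet: each tenant re-picks its cheapest; new service cost 199, saving 0.
Extra fixed cost: 56. Net change = 56 − 0 = 56.
(Totals: 340 → 396.)

No — net change +56 (cost rises by 56).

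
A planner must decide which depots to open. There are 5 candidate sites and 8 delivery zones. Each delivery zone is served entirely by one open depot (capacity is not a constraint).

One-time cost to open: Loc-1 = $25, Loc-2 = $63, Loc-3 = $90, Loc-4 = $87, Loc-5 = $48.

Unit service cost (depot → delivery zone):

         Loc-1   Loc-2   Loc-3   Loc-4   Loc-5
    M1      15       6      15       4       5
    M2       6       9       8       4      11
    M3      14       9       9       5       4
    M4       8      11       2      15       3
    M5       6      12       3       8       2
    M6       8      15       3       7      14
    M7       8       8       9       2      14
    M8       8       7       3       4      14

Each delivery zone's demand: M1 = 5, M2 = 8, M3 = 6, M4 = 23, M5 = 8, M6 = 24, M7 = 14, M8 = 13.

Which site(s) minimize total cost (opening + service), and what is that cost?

For any fixed open set, each delivery zone goes to its cheapest open site; total = fixed + service.
{Loc-3, Loc-4}: M1→Loc-4 4·5=20, M2→Loc-4 4·8=32, M3→Loc-4 5·6=30, M4→Loc-3 2·23=46, M5→Loc-3 3·8=24, M6→Loc-3 3·24=72, M7→Loc-4 2·14=28, M8→Loc-3 3·13=39. Service 291; fixed 177; total 468.
{Loc-1, Loc-3, Loc-4}: M1→Loc-4 4·5=20, M2→Loc-4 4·8=32, M3→Loc-4 5·6=30, M4→Loc-3 2·23=46, M5→Loc-3 3·8=24, M6→Loc-3 3·24=72, M7→Loc-4 2·14=28, M8→Loc-3 3·13=39. Service 291; fixed 202; total 493.
{Loc-3, Loc-4, Loc-5}: service 277 + fixed 225 = 502
{Loc-1, Loc-2, Loc-3, Loc-4, Loc-5}: service 277 + fixed 313 = 590
No other subset beats 468.

Open Loc-3 and Loc-4; minimum total cost 468.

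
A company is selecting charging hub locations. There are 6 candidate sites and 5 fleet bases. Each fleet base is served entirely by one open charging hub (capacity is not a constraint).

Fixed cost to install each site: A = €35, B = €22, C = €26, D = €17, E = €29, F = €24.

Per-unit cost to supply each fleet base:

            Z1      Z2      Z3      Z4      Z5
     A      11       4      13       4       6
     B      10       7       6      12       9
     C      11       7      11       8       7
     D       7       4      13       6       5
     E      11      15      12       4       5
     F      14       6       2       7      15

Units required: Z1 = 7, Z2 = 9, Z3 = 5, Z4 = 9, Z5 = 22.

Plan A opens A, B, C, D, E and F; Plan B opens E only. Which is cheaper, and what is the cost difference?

Plan A: {A, B, C, D, E, F}: Z1→D 7·7=49, Z2→A 4·9=36, Z3→F 2·5=10, Z4→A 4·9=36, Z5→D 5·22=110. Service 241; fixed 153; total 394.
Plan B: {E}: Z1→E 11·7=77, Z2→E 15·9=135, Z3→E 12·5=60, Z4→E 4·9=36, Z5→E 5·22=110. Service 418; fixed 29; total 447.
Difference: |394 − 447| = 53.

Plan A is cheaper by 53.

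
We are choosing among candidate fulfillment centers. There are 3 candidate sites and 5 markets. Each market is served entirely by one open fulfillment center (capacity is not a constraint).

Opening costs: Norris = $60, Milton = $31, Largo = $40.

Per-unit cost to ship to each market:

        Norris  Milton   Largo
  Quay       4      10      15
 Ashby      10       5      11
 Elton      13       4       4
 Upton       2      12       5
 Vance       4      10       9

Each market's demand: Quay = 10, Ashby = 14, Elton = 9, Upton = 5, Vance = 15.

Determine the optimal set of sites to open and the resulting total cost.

For any fixed open set, each market goes to its cheapest open site; total = fixed + service.
{Norris, Milton}: Quay→Norris 4·10=40, Ashby→Milton 5·14=70, Elton→Milton 4·9=36, Upton→Norris 2·5=10, Vance→Norris 4·15=60. Service 216; fixed 91; total 307.
{Norris, Milton, Largo}: Quay→Norris 4·10=40, Ashby→Milton 5·14=70, Elton→Milton 4·9=36, Upton→Norris 2·5=10, Vance→Norris 4·15=60. Service 216; fixed 131; total 347.
{Norris, Largo}: Quay→Norris 4·10=40, Ashby→Norris 10·14=140, Elton→Largo 4·9=36, Upton→Norris 2·5=10, Vance→Norris 4·15=60. Service 286; fixed 100; total 386.
{Milton}: service 416 + fixed 31 = 447
(All 7 nonempty subsets were checked; Norris and Milton is lowest.)

Open Norris and Milton; minimum total cost 307.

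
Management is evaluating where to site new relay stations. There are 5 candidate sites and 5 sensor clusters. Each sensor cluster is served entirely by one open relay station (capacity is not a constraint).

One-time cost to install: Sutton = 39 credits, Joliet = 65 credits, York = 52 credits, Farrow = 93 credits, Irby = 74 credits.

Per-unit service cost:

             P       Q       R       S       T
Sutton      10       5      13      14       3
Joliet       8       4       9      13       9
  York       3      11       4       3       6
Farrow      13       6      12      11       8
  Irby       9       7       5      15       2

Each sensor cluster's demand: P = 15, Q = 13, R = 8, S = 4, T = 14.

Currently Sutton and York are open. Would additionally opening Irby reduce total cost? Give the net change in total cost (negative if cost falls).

No — net change +60 (cost rises by 60).

Current service cost with {Sutton, York}: 196.
Adding Irby: each sensor cluster re-picks its cheapest; new service cost 182, saving 14.
Extra fixed cost: 74. Net change = 74 − 14 = 60.
(Totals: 287 → 347.)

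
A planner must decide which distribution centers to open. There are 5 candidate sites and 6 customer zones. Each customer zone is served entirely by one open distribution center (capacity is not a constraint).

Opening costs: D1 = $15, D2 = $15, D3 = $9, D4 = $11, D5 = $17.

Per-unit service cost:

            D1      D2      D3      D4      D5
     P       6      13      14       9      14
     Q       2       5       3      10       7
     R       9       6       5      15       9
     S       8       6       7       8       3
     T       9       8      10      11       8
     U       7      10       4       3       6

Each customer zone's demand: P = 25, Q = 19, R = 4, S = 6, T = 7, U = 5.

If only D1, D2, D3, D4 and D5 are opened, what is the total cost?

Each customer zone is assigned to its cheapest site among the open ones.
{D1, D2, D3, D4, D5}: P→D1 6·25=150, Q→D1 2·19=38, R→D3 5·4=20, S→D5 3·6=18, T→D2 8·7=56, U→D4 3·5=15. Service 297; fixed 67; total 364.

Total cost: 364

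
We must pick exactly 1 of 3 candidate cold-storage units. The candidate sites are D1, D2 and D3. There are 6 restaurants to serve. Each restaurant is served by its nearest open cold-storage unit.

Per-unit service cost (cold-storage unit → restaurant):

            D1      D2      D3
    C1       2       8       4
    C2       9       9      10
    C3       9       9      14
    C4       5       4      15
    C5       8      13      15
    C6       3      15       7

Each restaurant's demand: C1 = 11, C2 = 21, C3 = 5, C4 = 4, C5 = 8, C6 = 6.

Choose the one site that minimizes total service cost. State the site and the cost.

Choose D1 only; total service cost 358.

With exactly 1 open, each restaurant uses its cheapest among the chosen.
{D1}: C1→D1 2·11=22, C2→D1 9·21=189, C3→D1 9·5=45, C4→D1 5·4=20, C5→D1 8·8=64, C6→D1 3·6=18. Service cost 358.
{D2}: service cost 532
{D3}: service cost 546
Among all 3 size-1 choices, {D1} is lowest.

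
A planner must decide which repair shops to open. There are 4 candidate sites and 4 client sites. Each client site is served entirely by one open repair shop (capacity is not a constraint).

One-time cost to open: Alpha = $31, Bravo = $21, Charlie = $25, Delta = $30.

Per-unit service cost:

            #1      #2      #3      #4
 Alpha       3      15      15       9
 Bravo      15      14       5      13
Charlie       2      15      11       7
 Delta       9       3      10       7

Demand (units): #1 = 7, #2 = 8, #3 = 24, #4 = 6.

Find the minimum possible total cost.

For any fixed open set, each client site goes to its cheapest open site; total = fixed + service.
{Bravo, Charlie, Delta}: #1→Charlie 2·7=14, #2→Delta 3·8=24, #3→Bravo 5·24=120, #4→Charlie 7·6=42. Service 200; fixed 76; total 276.
{Alpha, Bravo, Delta}: service 207 + fixed 82 = 289
{Bravo, Delta}: #1→Delta 9·7=63, #2→Delta 3·8=24, #3→Bravo 5·24=120, #4→Delta 7·6=42. Service 249; fixed 51; total 300.
{Alpha, Bravo, Charlie, Delta}: service 200 + fixed 107 = 307
No other subset beats 276.

Minimum total cost: 276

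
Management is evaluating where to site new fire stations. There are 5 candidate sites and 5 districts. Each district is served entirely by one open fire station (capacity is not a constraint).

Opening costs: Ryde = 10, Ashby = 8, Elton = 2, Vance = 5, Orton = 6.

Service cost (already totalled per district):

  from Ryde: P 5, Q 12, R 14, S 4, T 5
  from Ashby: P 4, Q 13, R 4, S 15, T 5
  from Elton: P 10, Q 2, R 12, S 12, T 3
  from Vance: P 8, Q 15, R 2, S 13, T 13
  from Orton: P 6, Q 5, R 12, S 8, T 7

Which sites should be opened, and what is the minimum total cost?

For any fixed open set, each district goes to its cheapest open site; total = fixed + service.
{Ryde, Elton, Vance}: P→Ryde 5, Q→Elton 2, R→Vance 2, S→Ryde 4, T→Elton 3. Service 16; fixed 17; total 33.
{Elton, Vance}: service 27 + fixed 7 = 34
{Elton, Vance, Orton}: service 21 + fixed 13 = 34
{Ryde, Ashby, Elton, Vance, Orton}: service 15 + fixed 31 = 46
No other subset beats 33.

Open Ryde, Elton and Vance; minimum total cost 33.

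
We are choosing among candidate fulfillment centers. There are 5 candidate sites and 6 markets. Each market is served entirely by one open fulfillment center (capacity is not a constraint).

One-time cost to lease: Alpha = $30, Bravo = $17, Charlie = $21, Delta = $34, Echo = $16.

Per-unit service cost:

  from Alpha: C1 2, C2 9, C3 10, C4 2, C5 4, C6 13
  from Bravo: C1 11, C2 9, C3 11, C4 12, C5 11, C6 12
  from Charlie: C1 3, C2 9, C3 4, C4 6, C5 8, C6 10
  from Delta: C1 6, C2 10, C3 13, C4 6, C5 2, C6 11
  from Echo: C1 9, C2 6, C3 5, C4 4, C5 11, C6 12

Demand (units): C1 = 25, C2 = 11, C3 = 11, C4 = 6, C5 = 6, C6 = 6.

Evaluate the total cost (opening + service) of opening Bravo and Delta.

Each market is assigned to its cheapest site among the open ones.
{Bravo, Delta}: C1→Delta 6·25=150, C2→Bravo 9·11=99, C3→Bravo 11·11=121, C4→Delta 6·6=36, C5→Delta 2·6=12, C6→Delta 11·6=66. Service 484; fixed 51; total 535.

Total cost: 535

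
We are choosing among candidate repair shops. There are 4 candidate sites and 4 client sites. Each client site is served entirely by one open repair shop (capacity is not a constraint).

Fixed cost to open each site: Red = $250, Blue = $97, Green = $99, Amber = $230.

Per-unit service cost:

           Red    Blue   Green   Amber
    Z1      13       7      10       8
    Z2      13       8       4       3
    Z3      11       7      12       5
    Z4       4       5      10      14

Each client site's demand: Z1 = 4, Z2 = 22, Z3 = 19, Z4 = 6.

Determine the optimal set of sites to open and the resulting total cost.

Open Blue only; minimum total cost 464.

For any fixed open set, each client site goes to its cheapest open site; total = fixed + service.
{Blue}: Z1→Blue 7·4=28, Z2→Blue 8·22=176, Z3→Blue 7·19=133, Z4→Blue 5·6=30. Service 367; fixed 97; total 464.
{Blue, Green}: Z1→Blue 7·4=28, Z2→Green 4·22=88, Z3→Blue 7·19=133, Z4→Blue 5·6=30. Service 279; fixed 196; total 475.
{Amber}: service 277 + fixed 230 = 507
{Red, Blue, Green, Amber}: Z1→Blue 7·4=28, Z2→Amber 3·22=66, Z3→Amber 5·19=95, Z4→Red 4·6=24. Service 213; fixed 676; total 889.
(All 15 nonempty subsets were checked; Blue only is lowest.)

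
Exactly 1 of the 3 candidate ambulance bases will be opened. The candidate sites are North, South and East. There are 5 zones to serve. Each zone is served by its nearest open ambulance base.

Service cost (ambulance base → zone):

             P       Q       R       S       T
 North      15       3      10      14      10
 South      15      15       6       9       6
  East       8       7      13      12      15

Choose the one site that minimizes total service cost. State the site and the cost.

Choose South only; total service cost 51.

With exactly 1 open, each zone uses its cheapest among the chosen.
{South}: P→South 15, Q→South 15, R→South 6, S→South 9, T→South 6. Service cost 51.
{North}: service cost 52
{East}: service cost 55
Among all 3 size-1 choices, {South} is lowest.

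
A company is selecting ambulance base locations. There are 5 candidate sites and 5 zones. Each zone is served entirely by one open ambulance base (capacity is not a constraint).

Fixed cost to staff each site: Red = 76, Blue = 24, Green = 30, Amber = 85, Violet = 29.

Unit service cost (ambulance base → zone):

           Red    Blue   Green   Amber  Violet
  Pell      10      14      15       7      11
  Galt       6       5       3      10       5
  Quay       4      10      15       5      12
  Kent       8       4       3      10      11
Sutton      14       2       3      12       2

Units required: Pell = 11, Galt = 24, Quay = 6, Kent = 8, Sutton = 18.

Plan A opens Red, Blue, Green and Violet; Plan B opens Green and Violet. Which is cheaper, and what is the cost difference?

Plan B is cheaper by 41.

Plan A: {Red, Blue, Green, Violet}: Pell→Red 10·11=110, Galt→Green 3·24=72, Quay→Red 4·6=24, Kent→Green 3·8=24, Sutton→Blue 2·18=36. Service 266; fixed 159; total 425.
Plan B: {Green, Violet}: Pell→Violet 11·11=121, Galt→Green 3·24=72, Quay→Violet 12·6=72, Kent→Green 3·8=24, Sutton→Violet 2·18=36. Service 325; fixed 59; total 384.
Difference: |425 − 384| = 41.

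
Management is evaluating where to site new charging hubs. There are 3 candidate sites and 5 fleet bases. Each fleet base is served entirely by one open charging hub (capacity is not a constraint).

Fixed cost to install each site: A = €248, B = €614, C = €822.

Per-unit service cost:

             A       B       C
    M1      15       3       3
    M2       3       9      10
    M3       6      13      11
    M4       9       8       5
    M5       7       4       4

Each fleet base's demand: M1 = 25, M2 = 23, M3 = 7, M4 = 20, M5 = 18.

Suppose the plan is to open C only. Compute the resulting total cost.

Each fleet base is assigned to its cheapest site among the open ones.
{C}: M1→C 3·25=75, M2→C 10·23=230, M3→C 11·7=77, M4→C 5·20=100, M5→C 4·18=72. Service 554; fixed 822; total 1376.

Total cost: 1376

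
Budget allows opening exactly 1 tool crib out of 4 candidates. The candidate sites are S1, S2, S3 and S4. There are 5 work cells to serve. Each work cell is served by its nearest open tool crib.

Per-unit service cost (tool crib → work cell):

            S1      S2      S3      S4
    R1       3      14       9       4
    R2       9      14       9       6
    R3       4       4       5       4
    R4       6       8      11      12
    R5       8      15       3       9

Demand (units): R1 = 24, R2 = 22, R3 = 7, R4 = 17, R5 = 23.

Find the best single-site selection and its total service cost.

With exactly 1 open, each work cell uses its cheapest among the chosen.
{S1}: R1→S1 3·24=72, R2→S1 9·22=198, R3→S1 4·7=28, R4→S1 6·17=102, R5→S1 8·23=184. Service cost 584.
{S4}: service cost 667
{S3}: service cost 705
Among all 4 size-1 choices, {S1} is lowest.

Choose S1 only; total service cost 584.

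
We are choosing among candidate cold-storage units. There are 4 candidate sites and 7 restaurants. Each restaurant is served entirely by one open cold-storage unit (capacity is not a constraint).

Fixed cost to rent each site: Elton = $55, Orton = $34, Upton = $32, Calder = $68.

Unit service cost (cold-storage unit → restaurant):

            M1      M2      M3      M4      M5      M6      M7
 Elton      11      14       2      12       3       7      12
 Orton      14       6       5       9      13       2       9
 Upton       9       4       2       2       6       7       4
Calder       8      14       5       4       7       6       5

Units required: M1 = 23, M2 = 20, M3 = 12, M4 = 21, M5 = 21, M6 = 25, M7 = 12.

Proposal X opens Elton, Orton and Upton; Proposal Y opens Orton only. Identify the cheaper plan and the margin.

Proposal X: {Elton, Orton, Upton}: M1→Upton 9·23=207, M2→Upton 4·20=80, M3→Elton 2·12=24, M4→Upton 2·21=42, M5→Elton 3·21=63, M6→Orton 2·25=50, M7→Upton 4·12=48. Service 514; fixed 121; total 635.
Proposal Y: {Orton}: M1→Orton 14·23=322, M2→Orton 6·20=120, M3→Orton 5·12=60, M4→Orton 9·21=189, M5→Orton 13·21=273, M6→Orton 2·25=50, M7→Orton 9·12=108. Service 1122; fixed 34; total 1156.
Difference: |635 − 1156| = 521.

Proposal X is cheaper by 521.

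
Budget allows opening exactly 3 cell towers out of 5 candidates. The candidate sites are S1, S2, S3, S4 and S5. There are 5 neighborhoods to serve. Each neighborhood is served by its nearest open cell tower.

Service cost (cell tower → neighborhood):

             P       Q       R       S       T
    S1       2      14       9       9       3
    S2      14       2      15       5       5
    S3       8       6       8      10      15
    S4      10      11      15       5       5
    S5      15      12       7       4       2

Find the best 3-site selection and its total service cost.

With exactly 3 open, each neighborhood uses its cheapest among the chosen.
{S1, S2, S5}: P→S1 2, Q→S2 2, R→S5 7, S→S5 4, T→S5 2. Service cost 17.
{S1, S2, S3}: service cost 20
{S1, S2, S4}: service cost 21
Among all 10 size-3 choices, {S1, S2, S5} is lowest.

Choose S1, S2 and S5; total service cost 17.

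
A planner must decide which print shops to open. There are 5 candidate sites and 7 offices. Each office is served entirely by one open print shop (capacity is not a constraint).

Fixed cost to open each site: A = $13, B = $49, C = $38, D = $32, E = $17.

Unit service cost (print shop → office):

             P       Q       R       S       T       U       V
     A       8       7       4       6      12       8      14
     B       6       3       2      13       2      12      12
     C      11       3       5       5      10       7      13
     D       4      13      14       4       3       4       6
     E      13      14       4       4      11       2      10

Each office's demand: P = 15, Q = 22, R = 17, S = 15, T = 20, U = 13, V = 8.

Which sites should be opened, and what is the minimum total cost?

For any fixed open set, each office goes to its cheapest open site; total = fixed + service.
{B, D, E}: P→D 4·15=60, Q→B 3·22=66, R→B 2·17=34, S→D 4·15=60, T→B 2·20=40, U→E 2·13=26, V→D 6·8=48. Service 334; fixed 98; total 432.
{B, D}: service 360 + fixed 81 = 441
{A, B, D, E}: P→D 4·15=60, Q→B 3·22=66, R→B 2·17=34, S→D 4·15=60, T→B 2·20=40, U→E 2·13=26, V→D 6·8=48. Service 334; fixed 111; total 445.
{A, B, C, D, E}: P→D 4·15=60, Q→B 3·22=66, R→B 2·17=34, S→D 4·15=60, T→B 2·20=40, U→E 2·13=26, V→D 6·8=48. Service 334; fixed 149; total 483.
No other subset beats 432.

Open B, D and E; minimum total cost 432.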